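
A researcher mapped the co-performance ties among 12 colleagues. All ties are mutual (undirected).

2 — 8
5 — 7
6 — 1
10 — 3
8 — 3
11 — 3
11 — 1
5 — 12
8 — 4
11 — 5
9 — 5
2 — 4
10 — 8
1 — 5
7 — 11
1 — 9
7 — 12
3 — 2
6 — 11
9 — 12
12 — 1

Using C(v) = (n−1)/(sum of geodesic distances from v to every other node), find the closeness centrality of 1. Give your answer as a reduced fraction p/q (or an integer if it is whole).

1/2

Distances from 1: 2:3, 3:2, 4:4, 5:1, 6:1, 7:2, 8:3, 9:1, 10:3, 11:1, 12:1. Sum = 22.
n = 12, so closeness = 11/22 = 1/2.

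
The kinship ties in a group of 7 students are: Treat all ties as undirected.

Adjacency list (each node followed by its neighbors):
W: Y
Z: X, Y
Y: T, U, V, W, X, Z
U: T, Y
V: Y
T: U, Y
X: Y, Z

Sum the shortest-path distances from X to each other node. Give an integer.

10

Distances from X: T:2, U:2, V:2, W:2, Y:1, Z:1.
Sum = 2 + 2 + 2 + 2 + 1 + 1 = 10.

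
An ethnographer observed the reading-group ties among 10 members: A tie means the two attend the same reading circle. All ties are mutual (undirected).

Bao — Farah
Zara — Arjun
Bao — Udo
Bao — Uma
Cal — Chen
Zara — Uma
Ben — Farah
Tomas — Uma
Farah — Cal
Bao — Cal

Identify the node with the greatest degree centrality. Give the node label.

Degrees — Arjun:1, Bao:4, Ben:1, Cal:3, Chen:1, Farah:3, Tomas:1, Udo:1, Uma:3, Zara:2.
The maximum is 4, attained only by Bao.

Bao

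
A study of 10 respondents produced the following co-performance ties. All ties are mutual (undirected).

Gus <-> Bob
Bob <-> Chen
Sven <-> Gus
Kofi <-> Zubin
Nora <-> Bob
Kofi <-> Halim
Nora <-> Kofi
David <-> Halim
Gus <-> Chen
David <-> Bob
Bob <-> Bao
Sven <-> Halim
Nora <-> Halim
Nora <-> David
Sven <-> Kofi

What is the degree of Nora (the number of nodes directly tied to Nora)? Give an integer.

4

Nora is directly tied to Bob, David, Halim, and Kofi. That is 4 neighbors, so the degree of Nora is 4.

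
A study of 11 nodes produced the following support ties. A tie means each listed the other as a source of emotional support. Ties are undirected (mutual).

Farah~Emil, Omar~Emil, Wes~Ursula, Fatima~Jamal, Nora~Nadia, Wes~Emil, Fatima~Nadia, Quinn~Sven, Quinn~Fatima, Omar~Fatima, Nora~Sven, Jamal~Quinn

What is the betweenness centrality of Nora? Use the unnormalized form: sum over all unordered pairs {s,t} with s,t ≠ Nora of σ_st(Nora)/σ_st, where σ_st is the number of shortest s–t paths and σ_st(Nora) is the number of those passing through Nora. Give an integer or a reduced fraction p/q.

Pairs whose geodesics pass through Nora — Nadia–Sven: 1.
All other pairs contribute 0.
Summing the contributions gives betweenness(Nora) = 1.

1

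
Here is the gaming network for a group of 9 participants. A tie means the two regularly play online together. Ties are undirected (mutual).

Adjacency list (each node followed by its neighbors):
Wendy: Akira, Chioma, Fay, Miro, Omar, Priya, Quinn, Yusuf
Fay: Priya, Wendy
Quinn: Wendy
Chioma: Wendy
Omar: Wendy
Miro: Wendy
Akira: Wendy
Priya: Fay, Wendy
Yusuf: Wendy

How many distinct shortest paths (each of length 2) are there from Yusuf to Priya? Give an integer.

1

The shortest distance is 2, and the only length-2 path is Yusuf–Wendy–Priya. So there is exactly 1 shortest path.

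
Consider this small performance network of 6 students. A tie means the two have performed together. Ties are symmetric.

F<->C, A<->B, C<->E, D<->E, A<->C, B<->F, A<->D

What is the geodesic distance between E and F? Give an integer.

2

One shortest route is E – C – F, which uses 2 edges, and E and F are not directly tied, so nothing shorter exists. So d(E,F) = 2.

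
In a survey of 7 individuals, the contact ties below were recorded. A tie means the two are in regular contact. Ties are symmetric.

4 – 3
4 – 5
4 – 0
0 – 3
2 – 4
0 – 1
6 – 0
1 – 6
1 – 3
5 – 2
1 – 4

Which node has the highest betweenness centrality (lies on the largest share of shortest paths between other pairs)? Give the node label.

4

Unnormalized betweenness of each node: 0:2, 1:2, 2:0, 3:0, 4:8, 5:0, 6:0.
4 has the largest value, 8, making it the main broker — the node through which the most shortest paths run.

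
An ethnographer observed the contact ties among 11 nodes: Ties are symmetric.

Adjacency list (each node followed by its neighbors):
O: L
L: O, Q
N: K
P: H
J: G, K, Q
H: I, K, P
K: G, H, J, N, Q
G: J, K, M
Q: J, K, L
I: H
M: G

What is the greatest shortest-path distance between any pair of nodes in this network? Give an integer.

Eccentricity of each node (its greatest distance to any other): G:4, H:4, I:5, J:3, K:3, L:4, M:5, N:4, O:5, P:5, Q:3.
The maximum eccentricity is 5, realized for instance by the pair P–O via P – H – K – Q – L – O. So the diameter is 5.

5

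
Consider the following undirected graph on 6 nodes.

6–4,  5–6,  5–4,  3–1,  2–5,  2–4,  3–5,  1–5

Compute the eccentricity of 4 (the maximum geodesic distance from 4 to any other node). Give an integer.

Distances from 4: 1:2, 2:1, 3:2, 5:1, 6:1.
The largest is 2 (to 3 and 1), so the eccentricity of 4 is 2.

2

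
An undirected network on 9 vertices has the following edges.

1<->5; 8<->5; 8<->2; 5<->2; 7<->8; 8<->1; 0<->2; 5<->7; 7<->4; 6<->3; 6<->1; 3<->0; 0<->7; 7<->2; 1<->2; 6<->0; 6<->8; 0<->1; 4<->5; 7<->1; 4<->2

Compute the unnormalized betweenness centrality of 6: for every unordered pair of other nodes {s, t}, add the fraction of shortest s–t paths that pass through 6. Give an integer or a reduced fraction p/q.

Pairs whose geodesics pass through 6 — 0–8: 1/4; 5–3: 2/5; 8–3: 1; 1–3: 1/2.
All other pairs contribute 0.
Summing the contributions gives betweenness(6) = 43/20.

43/20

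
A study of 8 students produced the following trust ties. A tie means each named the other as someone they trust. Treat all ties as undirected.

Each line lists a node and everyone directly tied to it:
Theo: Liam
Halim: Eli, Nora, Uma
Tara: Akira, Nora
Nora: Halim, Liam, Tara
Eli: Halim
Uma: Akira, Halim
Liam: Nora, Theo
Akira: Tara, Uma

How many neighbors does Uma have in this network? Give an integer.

2

Uma is directly tied to Akira and Halim. That is 2 neighbors, so the degree of Uma is 2.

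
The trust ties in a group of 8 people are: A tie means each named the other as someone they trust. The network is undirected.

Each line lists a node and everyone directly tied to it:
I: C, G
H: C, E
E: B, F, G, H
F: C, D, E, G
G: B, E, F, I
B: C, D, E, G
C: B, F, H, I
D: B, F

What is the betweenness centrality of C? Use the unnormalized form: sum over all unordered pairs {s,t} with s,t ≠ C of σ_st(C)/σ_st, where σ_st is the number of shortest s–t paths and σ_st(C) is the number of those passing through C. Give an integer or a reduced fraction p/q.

17/4

Pairs whose geodesics pass through C — F–B: 1/4; F–I: 1/2; F–H: 1/2; D–I: 2/4; D–H: 2/4; B–I: 1/2; B–H: 1/2; I–H: 1.
All other pairs contribute 0.
Summing the contributions gives betweenness(C) = 17/4.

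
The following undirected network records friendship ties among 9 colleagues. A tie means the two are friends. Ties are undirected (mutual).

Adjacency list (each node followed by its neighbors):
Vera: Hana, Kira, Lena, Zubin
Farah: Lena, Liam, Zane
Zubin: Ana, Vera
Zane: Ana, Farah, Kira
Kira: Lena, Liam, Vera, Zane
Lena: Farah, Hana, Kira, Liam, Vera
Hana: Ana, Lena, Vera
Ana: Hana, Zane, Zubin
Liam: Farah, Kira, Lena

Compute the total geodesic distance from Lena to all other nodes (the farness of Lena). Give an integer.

Distances from Lena: Ana:2, Farah:1, Hana:1, Kira:1, Liam:1, Vera:1, Zane:2, Zubin:2.
Sum = 2 + 1 + 1 + 1 + 1 + 1 + 2 + 2 = 11.

11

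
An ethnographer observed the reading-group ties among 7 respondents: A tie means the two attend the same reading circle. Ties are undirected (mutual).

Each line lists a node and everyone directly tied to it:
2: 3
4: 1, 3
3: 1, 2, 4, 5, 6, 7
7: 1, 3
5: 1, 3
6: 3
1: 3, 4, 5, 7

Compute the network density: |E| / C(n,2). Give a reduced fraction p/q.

3/7

There are 9 edges and 7 nodes, so the maximum possible is C(7,2) = 21.
Density = 9/21 = 3/7.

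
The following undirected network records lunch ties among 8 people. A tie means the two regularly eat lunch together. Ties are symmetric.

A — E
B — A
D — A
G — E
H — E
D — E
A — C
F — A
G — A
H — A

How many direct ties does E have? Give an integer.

4

E is directly tied to A, D, G, and H. That is 4 neighbors, so the degree of E is 4.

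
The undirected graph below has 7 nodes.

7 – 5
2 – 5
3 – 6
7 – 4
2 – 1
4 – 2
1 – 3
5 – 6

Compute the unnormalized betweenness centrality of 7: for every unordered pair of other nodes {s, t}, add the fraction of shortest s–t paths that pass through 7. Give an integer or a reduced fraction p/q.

Pairs whose geodesics pass through 7 — 5–4: 1/2; 6–4: 1/2.
All other pairs contribute 0.
Summing the contributions gives betweenness(7) = 1.

1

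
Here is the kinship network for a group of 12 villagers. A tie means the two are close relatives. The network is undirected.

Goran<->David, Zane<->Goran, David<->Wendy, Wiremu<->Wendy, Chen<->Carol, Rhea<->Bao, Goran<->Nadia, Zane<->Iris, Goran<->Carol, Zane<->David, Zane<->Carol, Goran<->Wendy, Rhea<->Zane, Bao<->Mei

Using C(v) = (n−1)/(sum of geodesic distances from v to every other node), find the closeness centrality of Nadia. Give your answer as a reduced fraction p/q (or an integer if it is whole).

11/30

Distances from Nadia: Bao:4, Carol:2, Chen:3, David:2, Goran:1, Iris:3, Mei:5, Rhea:3, Wendy:2, Wiremu:3, Zane:2. Sum = 30.
n = 12, so closeness = 11/30.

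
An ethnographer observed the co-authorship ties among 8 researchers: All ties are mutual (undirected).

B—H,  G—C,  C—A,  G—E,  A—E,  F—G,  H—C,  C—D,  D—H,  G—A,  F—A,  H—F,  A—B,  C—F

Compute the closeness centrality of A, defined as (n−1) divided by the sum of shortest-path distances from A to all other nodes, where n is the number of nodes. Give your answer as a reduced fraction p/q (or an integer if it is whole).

Distances from A: B:1, C:1, D:2, E:1, F:1, G:1, H:2. Sum = 9.
n = 8, so closeness = 7/9.

7/9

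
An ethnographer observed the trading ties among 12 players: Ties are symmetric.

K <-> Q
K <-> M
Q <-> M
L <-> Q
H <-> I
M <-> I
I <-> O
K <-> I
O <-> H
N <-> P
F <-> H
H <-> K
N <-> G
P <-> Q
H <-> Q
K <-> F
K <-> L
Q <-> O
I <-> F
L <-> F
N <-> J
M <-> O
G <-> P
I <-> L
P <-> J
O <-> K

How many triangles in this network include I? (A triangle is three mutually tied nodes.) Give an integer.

I's neighbors: F, H, K, L, M, and O.
Neighbor pairs that are themselves tied: I–F–H; I–F–K; I–F–L; I–H–K; I–H–O; I–K–L; I–K–M; I–K–O; I–M–O. Each forms one triangle with I, for 9 in total.

9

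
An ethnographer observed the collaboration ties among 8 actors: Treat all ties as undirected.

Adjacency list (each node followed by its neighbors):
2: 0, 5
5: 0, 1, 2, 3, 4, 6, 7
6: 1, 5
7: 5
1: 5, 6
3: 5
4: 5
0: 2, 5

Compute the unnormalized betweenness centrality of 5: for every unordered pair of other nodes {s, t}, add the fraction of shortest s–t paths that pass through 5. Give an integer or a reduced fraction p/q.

19

Pairs whose geodesics pass through 5 — 1–0: 1; 1–3: 1; 1–7: 1; 1–2: 1; 1–4: 1; 0–3: 1; 0–7: 1; 0–6: 1; 0–4: 1; 3–7: 1; 3–2: 1; 3–6: 1; 3–4: 1; 7–2: 1 … (+5 more pairs).
All other pairs contribute 0.
Summing the contributions gives betweenness(5) = 19.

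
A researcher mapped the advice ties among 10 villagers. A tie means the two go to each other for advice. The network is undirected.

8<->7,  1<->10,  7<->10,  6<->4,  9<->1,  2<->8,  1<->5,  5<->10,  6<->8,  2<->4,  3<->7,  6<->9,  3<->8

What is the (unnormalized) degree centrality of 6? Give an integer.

3

6 is directly tied to 4, 8, and 9. That is 3 neighbors, so the degree of 6 is 3.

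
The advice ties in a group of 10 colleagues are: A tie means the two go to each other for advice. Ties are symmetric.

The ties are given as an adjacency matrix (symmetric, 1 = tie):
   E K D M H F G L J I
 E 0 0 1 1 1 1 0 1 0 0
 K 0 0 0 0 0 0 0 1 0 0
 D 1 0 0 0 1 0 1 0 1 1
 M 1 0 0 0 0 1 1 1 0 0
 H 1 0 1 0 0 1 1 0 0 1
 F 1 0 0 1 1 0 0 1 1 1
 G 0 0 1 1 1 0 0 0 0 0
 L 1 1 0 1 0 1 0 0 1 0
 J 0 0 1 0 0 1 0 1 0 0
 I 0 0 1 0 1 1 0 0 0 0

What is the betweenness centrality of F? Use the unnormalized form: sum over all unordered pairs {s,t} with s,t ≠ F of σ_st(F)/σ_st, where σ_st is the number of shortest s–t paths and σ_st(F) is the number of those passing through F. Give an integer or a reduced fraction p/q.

Pairs whose geodesics pass through F — E–J: 1/3; E–I: 1/3; K–H: 1/2; K–I: 1; M–H: 1/3; M–J: 1/2; M–I: 1; H–L: 1/2; H–J: 1/2; L–I: 1; J–I: 1/2.
All other pairs contribute 0.
Summing the contributions gives betweenness(F) = 13/2.

13/2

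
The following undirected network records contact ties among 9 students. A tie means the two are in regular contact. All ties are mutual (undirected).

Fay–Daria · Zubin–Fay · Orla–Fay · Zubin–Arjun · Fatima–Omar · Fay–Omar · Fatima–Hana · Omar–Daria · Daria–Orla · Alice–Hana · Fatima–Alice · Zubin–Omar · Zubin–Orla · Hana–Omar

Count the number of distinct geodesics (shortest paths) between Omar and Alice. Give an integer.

2

The shortest distance is 2. The length-2 paths are: Omar–Fatima–Alice; Omar–Hana–Alice.
That gives 2 distinct shortest paths.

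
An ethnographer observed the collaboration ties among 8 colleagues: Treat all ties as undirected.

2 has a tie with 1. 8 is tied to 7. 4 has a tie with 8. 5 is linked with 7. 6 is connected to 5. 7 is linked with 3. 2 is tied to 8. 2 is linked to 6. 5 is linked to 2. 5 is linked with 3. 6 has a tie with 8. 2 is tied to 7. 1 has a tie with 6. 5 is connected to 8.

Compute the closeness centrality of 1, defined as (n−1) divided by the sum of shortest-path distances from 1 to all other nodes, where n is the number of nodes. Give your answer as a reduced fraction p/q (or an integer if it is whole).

1/2

Distances from 1: 2:1, 3:3, 4:3, 5:2, 6:1, 7:2, 8:2. Sum = 14.
n = 8, so closeness = 7/14 = 1/2.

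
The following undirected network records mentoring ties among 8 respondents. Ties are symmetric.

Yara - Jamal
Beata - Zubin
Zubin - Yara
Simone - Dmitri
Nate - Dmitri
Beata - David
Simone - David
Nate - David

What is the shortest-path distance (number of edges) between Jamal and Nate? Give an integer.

One shortest route is Jamal – Yara – Zubin – Beata – David – Nate, which uses 5 edges, and at distance 4 from Jamal we only reach {David}, which does not include Nate. So d(Jamal,Nate) = 5.

5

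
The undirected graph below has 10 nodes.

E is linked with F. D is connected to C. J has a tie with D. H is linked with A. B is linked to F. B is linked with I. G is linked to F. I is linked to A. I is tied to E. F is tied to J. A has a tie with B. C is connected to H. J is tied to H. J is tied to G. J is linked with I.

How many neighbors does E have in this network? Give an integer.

2

E is directly tied to F and I. That is 2 neighbors, so the degree of E is 2.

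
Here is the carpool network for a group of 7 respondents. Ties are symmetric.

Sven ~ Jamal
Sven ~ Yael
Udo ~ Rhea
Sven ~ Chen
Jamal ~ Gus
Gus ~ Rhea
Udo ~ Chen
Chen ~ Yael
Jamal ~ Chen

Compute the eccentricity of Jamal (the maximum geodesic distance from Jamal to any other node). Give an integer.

2

Distances from Jamal: Chen:1, Gus:1, Rhea:2, Sven:1, Udo:2, Yael:2.
The largest is 2 (to Yael, Rhea, and Udo), so the eccentricity of Jamal is 2.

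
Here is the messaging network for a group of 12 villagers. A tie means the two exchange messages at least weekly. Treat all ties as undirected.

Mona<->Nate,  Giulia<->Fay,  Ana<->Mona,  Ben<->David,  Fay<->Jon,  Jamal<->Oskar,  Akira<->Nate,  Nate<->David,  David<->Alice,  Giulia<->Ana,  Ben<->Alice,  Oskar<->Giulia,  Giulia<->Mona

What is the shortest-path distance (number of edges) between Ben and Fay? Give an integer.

5

One shortest route is Ben – David – Nate – Mona – Giulia – Fay, which uses 5 edges, and at distance 4 from Ben we only reach {Ana, Giulia}, which does not include Fay. So d(Ben,Fay) = 5.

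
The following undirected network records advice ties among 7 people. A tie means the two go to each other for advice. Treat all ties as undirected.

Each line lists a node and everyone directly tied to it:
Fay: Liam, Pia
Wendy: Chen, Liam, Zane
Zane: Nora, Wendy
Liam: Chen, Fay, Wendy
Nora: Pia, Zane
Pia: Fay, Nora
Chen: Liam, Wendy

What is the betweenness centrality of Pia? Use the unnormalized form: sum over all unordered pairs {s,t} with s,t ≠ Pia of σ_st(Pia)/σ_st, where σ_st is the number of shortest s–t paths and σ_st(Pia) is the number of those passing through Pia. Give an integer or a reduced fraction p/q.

2

Pairs whose geodesics pass through Pia — Zane–Fay: 1/2; Nora–Fay: 1; Nora–Liam: 1/2.
All other pairs contribute 0.
Summing the contributions gives betweenness(Pia) = 2.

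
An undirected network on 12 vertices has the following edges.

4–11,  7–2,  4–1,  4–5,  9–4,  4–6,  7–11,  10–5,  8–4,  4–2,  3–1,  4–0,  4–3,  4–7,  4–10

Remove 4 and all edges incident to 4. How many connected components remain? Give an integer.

Without 4, the remaining ties split the others into: {1, 3}; {8}; {0}; {9}; {2, 7, 11}; {5, 10}; {6}.
That's 7 separate components.

7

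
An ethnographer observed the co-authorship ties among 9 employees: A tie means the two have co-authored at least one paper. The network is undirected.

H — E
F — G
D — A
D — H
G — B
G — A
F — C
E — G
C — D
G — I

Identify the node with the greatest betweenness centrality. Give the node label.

G

Unnormalized betweenness of each node: A:3, B:0, C:3/2, D:4, E:7/2, F:7/2, G:17, H:3/2, I:0.
G has the largest value, 17, making it the main broker — the node through which the most shortest paths run.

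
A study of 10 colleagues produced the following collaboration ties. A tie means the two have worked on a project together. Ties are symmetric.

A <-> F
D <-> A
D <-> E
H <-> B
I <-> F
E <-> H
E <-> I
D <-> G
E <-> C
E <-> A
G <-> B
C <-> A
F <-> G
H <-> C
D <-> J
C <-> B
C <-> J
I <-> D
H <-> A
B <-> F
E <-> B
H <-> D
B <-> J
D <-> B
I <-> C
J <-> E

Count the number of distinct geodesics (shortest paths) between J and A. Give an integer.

3

The shortest distance is 2. The length-2 paths are: J–E–A; J–D–A; J–C–A.
That gives 3 distinct shortest paths.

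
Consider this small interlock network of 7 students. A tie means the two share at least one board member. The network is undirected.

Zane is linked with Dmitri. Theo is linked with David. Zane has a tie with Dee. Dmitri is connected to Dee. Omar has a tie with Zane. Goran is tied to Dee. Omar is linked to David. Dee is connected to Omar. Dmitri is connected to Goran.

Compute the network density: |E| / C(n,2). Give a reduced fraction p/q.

There are 9 edges and 7 nodes, so the maximum possible is C(7,2) = 21.
Density = 9/21 = 3/7.

3/7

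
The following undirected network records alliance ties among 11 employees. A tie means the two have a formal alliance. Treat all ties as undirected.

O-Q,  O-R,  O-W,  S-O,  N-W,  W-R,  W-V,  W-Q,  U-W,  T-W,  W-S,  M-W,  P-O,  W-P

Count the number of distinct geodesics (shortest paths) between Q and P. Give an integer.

2

The shortest distance is 2. The length-2 paths are: Q–W–P; Q–O–P.
That gives 2 distinct shortest paths.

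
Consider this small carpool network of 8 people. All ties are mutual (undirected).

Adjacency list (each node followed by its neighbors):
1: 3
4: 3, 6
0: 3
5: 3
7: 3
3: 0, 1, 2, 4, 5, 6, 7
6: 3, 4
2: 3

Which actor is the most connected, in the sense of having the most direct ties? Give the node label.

3

Degrees — 0:1, 1:1, 2:1, 3:7, 4:2, 5:1, 6:2, 7:1.
The maximum is 7, attained only by 3.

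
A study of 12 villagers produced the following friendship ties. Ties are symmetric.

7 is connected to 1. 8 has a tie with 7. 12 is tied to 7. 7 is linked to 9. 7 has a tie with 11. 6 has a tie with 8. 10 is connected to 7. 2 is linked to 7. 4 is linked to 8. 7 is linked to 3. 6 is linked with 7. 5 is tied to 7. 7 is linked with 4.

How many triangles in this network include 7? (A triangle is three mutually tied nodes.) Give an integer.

7's neighbors: 1, 2, 3, 4, 5, 6, 8, 9, 10, 11, and 12.
Neighbor pairs that are themselves tied: 7–4–8; 7–6–8. Each forms one triangle with 7, for 2 in total.

2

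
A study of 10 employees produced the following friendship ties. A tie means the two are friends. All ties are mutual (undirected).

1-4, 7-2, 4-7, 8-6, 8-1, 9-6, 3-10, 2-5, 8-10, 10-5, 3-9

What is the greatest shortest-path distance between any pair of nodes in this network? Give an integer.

5

Eccentricity of each node (its greatest distance to any other): 1:3, 2:4, 3:4, 4:4, 5:3, 6:4, 7:5, 8:3, 9:5, 10:3.
The maximum eccentricity is 5, realized for instance by the pair 9–7 via 9 – 3 – 10 – 5 – 2 – 7. So the diameter is 5.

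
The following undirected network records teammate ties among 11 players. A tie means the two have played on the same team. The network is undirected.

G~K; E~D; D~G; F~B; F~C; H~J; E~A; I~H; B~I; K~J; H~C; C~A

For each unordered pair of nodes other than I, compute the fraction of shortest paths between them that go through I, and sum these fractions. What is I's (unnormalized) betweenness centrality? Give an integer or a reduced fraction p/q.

4

Pairs whose geodesics pass through I — B–G: 1; B–K: 1; B–J: 1; B–H: 1.
All other pairs contribute 0.
Summing the contributions gives betweenness(I) = 4.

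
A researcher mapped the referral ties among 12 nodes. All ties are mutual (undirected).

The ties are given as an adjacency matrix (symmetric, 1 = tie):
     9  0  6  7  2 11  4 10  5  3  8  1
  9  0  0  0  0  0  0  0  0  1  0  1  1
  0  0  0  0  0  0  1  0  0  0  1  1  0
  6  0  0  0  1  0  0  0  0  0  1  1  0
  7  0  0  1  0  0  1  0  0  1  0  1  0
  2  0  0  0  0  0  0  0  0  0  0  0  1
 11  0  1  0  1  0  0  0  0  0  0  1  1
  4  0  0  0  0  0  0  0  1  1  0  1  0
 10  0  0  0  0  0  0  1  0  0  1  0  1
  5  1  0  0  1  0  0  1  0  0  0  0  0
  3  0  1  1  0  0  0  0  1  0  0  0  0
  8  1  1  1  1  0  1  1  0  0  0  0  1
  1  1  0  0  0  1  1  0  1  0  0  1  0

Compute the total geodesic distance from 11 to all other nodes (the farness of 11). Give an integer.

Distances from 11: 0:1, 1:1, 2:2, 3:2, 4:2, 5:2, 6:2, 7:1, 8:1, 9:2, 10:2.
Sum = 1 + 1 + 2 + 2 + 2 + 2 + 2 + 1 + 1 + 2 + 2 = 18.

18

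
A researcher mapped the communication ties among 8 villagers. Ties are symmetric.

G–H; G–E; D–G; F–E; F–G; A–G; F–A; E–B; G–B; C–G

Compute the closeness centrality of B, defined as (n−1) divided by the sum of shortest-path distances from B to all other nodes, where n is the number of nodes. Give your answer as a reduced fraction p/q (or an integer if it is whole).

Distances from B: A:2, C:2, D:2, E:1, F:2, G:1, H:2. Sum = 12.
n = 8, so closeness = 7/12.

7/12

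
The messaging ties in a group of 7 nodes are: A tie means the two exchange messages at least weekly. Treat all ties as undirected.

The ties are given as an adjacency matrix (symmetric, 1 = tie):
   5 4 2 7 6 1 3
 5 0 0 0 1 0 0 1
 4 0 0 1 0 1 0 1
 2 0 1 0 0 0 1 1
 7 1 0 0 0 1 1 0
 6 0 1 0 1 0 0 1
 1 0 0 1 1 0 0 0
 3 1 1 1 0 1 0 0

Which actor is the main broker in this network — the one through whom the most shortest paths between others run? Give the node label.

Unnormalized betweenness of each node: 1:1, 2:2, 3:3, 4:1/2, 5:1/2, 6:3/2, 7:5/2.
3 has the largest value, 3, making it the main broker — the node through which the most shortest paths run.

3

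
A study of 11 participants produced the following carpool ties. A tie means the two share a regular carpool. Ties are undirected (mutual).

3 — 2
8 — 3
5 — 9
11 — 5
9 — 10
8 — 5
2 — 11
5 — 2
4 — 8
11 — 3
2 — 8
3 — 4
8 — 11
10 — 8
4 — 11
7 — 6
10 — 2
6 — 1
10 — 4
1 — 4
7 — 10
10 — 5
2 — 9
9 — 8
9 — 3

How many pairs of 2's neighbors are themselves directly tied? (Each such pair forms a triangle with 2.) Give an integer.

11

2's neighbors: 3, 5, 8, 9, 10, and 11.
Neighbor pairs that are themselves tied: 2–3–8; 2–3–9; 2–3–11; 2–5–8; 2–5–9; 2–5–10; 2–5–11; 2–8–9; 2–8–10; 2–8–11; 2–9–10. Each forms one triangle with 2, for 11 in total.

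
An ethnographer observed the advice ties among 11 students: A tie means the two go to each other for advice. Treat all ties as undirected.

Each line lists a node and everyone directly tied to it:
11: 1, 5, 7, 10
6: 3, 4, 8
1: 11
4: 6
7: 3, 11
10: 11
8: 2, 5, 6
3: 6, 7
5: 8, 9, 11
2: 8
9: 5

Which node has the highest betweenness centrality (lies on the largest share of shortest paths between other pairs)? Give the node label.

Unnormalized betweenness of each node: 1:0, 2:0, 3:6, 4:0, 5:19, 6:13, 7:7, 8:17, 9:0, 10:0, 11:21.
11 has the largest value, 21, making it the main broker — the node through which the most shortest paths run.

11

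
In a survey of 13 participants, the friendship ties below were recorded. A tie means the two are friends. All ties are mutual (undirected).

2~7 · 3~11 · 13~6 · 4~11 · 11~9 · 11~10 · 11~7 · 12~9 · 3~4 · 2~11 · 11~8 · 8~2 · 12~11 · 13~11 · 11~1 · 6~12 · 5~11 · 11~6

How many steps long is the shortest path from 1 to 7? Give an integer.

2

One shortest route is 1 – 11 – 7, which uses 2 edges, and 1 and 7 are not directly tied, so nothing shorter exists. So d(1,7) = 2.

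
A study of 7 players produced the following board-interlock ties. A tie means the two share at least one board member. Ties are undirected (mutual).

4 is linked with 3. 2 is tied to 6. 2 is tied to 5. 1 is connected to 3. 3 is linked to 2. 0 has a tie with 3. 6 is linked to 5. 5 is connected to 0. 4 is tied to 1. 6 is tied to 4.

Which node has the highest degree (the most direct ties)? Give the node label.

3

Degrees — 0:2, 1:2, 2:3, 3:4, 4:3, 5:3, 6:3.
The maximum is 4, attained only by 3.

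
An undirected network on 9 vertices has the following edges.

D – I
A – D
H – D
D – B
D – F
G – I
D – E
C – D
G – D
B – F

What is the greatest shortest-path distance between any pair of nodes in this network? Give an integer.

2

Eccentricity of each node (its greatest distance to any other): A:2, B:2, C:2, D:1, E:2, F:2, G:2, H:2, I:2.
The maximum eccentricity is 2, realized for instance by the pair C–I via C – D – I. So the diameter is 2.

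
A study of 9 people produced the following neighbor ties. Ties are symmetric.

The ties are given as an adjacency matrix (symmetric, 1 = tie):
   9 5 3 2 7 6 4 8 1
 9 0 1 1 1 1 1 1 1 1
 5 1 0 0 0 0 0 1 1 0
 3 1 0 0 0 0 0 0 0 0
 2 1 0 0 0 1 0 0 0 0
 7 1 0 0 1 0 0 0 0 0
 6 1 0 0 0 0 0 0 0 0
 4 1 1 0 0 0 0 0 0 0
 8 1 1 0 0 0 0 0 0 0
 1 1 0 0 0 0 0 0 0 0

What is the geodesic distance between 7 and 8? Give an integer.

One shortest route is 7 – 9 – 8, which uses 2 edges, and 7 and 8 are not directly tied, so nothing shorter exists. So d(7,8) = 2.

2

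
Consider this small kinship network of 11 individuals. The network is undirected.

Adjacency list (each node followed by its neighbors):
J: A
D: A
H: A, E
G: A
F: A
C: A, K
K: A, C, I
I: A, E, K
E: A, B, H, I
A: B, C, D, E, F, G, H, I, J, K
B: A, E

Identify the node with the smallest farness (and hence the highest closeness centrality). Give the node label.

Farness (sum of distances to all others) for each node — A:10, B:18, C:18, D:19, E:16, F:19, G:19, H:18, I:17, J:19, K:17.
The smallest farness is 10, for A, so A has the highest closeness.

A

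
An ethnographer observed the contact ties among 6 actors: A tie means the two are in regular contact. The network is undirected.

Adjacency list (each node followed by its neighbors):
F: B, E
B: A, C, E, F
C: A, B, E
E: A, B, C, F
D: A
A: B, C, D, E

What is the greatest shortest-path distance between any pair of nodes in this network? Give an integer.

Eccentricity of each node (its greatest distance to any other): A:2, B:2, C:2, D:3, E:2, F:3.
The maximum eccentricity is 3, realized for instance by the pair F–D via F – E – A – D. So the diameter is 3.

3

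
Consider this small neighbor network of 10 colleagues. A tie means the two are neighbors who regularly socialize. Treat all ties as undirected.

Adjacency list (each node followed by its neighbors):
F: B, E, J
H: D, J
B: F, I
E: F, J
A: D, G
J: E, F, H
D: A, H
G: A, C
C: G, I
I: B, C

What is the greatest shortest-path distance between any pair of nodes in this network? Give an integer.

Eccentricity of each node (its greatest distance to any other): A:4, B:4, C:4, D:4, E:5, F:4, G:5, H:4, I:4, J:4.
The maximum eccentricity is 5, realized for instance by the pair G–E via G – C – I – B – F – E. So the diameter is 5.

5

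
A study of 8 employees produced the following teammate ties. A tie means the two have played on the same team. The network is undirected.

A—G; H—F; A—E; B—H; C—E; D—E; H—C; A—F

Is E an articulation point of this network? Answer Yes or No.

Yes

Removing E leaves {A, B, C, F, G, and H} with no path to {D}, so the network splits into 2 components. E is a cut vertex.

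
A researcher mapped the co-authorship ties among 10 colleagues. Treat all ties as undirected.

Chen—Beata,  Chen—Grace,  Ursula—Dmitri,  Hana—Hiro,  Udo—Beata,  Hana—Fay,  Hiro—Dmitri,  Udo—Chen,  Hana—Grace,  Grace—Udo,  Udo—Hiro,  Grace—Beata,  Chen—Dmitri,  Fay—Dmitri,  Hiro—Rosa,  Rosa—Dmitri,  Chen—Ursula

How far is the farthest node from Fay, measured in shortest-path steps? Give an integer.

3

Distances from Fay: Beata:3, Chen:2, Dmitri:1, Grace:2, Hana:1, Hiro:2, Rosa:2, Udo:3, Ursula:2.
The largest is 3 (to Udo and Beata), so the eccentricity of Fay is 3.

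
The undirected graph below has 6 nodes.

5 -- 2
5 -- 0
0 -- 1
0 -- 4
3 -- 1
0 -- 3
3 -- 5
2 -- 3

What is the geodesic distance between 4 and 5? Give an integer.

2

One shortest route is 4 – 0 – 5, which uses 2 edges, and 4 and 5 are not directly tied, so nothing shorter exists. So d(4,5) = 2.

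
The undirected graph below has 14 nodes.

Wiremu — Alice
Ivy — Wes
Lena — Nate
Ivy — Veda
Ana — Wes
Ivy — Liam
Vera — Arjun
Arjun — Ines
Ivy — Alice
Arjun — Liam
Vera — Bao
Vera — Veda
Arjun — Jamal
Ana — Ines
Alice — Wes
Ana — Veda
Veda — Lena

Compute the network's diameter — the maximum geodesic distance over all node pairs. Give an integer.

5

Eccentricity of each node (its greatest distance to any other): Alice:4, Ana:3, Arjun:4, Bao:5, Ines:4, Ivy:3, Jamal:5, Lena:4, Liam:4, Nate:5, Veda:3, Vera:4, Wes:4, Wiremu:5.
The maximum eccentricity is 5, realized for instance by the pair Bao–Wiremu via Bao – Vera – Veda – Ivy – Alice – Wiremu. So the diameter is 5.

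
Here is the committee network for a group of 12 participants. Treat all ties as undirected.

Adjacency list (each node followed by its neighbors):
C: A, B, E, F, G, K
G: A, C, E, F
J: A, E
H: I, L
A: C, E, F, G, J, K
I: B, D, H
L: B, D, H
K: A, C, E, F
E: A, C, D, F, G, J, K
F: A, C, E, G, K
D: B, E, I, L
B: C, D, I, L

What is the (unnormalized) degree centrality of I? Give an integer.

I is directly tied to B, D, and H. That is 3 neighbors, so the degree of I is 3.

3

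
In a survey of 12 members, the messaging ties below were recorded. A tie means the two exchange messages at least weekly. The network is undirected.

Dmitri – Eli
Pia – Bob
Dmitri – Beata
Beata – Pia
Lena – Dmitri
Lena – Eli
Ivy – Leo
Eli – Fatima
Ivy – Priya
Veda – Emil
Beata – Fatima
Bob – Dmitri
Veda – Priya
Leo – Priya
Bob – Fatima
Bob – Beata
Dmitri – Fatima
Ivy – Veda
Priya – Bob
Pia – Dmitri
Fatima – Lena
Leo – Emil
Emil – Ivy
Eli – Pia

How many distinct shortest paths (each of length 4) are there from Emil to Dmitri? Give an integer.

3

The shortest distance is 4. The length-4 paths are: Emil–Leo–Priya–Bob–Dmitri; Emil–Veda–Priya–Bob–Dmitri; Emil–Ivy–Priya–Bob–Dmitri.
That gives 3 distinct shortest paths.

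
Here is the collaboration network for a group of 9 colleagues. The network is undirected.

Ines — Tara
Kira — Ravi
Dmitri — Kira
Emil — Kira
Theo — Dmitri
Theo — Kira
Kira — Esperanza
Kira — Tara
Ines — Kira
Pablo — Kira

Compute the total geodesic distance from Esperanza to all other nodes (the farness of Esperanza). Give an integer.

15

Distances from Esperanza: Dmitri:2, Emil:2, Ines:2, Kira:1, Pablo:2, Ravi:2, Tara:2, Theo:2.
Sum = 2 + 2 + 2 + 1 + 2 + 2 + 2 + 2 = 15.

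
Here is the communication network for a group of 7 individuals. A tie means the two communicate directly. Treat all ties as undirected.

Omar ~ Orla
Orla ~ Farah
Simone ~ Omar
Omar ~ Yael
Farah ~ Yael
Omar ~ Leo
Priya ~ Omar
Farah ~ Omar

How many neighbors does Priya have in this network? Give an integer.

Priya is directly tied to Omar. That is 1 neighbor, so the degree of Priya is 1.

1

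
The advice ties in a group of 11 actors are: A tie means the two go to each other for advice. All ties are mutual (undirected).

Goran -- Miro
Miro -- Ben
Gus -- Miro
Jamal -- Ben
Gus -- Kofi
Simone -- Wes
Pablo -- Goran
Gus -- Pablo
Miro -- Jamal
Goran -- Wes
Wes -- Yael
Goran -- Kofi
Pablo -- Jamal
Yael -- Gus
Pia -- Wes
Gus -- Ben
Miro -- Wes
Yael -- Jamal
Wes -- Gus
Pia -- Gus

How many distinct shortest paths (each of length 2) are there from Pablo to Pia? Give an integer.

The shortest distance is 2, and the only length-2 path is Pablo–Gus–Pia. So there is exactly 1 shortest path.

1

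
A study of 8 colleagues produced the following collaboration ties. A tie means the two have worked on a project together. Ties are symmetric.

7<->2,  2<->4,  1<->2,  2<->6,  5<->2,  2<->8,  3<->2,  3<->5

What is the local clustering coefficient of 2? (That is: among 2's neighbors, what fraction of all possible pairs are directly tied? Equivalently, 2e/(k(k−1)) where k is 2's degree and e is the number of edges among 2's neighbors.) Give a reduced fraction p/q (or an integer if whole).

2's neighbors: 1, 3, 4, 5, 6, 7, and 8 (k = 7).
Possible neighbor pairs: C(7,2) = 21. Edges among them: 3–5 → e = 1.
Clustering(2) = 1/21.

1/21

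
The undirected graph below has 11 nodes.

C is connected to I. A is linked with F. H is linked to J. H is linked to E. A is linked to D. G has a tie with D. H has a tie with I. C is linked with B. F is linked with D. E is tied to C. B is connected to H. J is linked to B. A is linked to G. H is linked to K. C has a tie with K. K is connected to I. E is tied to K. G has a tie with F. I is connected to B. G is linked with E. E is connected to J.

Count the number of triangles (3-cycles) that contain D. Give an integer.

3

D's neighbors: A, F, and G.
Neighbor pairs that are themselves tied: D–A–F; D–A–G; D–F–G. Each forms one triangle with D, for 3 in total.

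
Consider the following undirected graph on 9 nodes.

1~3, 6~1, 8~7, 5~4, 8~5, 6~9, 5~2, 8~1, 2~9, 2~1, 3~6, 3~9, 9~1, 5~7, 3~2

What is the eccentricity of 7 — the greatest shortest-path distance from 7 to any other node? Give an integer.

3

Distances from 7: 1:2, 2:2, 3:3, 4:2, 5:1, 6:3, 8:1, 9:3.
The largest is 3 (to 6, 9, and 3), so the eccentricity of 7 is 3.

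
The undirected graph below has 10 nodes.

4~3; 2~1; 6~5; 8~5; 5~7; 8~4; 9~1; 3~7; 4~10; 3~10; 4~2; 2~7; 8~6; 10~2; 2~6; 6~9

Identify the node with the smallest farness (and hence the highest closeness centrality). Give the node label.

2

Farness (sum of distances to all others) for each node — 1:19, 2:13, 3:19, 4:15, 5:17, 6:15, 7:16, 8:16, 9:21, 10:17.
The smallest farness is 13, for 2, so 2 has the highest closeness.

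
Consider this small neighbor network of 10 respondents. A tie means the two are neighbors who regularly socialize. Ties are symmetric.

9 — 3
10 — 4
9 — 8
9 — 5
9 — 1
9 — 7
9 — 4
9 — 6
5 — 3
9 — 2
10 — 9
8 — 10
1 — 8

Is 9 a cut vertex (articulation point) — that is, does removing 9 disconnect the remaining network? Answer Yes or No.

Yes

Removing 9 leaves {1, 4, 8, and 10} with no path to {3 and 5}, so the network splits into 5 components. 9 is a cut vertex.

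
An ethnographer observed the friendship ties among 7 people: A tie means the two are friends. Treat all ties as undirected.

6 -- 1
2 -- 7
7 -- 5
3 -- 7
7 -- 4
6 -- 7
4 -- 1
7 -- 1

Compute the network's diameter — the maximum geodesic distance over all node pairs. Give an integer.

Eccentricity of each node (its greatest distance to any other): 1:2, 2:2, 3:2, 4:2, 5:2, 6:2, 7:1.
The maximum eccentricity is 2, realized for instance by the pair 5–3 via 5 – 7 – 3. So the diameter is 2.

2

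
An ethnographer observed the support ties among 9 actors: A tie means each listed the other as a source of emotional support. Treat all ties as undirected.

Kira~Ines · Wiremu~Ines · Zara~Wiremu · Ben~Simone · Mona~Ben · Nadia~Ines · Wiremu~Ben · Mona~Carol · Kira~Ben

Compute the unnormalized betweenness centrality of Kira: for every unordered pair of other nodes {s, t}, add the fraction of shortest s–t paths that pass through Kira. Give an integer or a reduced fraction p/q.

4

Pairs whose geodesics pass through Kira — Carol–Nadia: 1/2; Carol–Ines: 1/2; Mona–Nadia: 1/2; Mona–Ines: 1/2; Simone–Nadia: 1/2; Simone–Ines: 1/2; Ben–Nadia: 1/2; Ben–Ines: 1/2.
All other pairs contribute 0.
Summing the contributions gives betweenness(Kira) = 4.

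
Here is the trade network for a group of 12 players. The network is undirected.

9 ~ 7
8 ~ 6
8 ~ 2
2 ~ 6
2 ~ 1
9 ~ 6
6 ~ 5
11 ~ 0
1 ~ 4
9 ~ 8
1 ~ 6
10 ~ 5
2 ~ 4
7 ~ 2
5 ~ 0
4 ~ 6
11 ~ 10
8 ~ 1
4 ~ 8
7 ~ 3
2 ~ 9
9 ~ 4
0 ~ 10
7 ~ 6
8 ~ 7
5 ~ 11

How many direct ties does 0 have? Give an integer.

3

0 is directly tied to 5, 10, and 11. That is 3 neighbors, so the degree of 0 is 3.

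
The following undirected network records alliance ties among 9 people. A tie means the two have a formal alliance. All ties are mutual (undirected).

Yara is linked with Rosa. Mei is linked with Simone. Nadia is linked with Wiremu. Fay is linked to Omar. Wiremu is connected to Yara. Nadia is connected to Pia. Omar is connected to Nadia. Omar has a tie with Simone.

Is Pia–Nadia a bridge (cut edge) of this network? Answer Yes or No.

Without the Pia–Nadia edge there is no alternate route between Pia and Nadia, so the network disconnects. It is a bridge.

Yes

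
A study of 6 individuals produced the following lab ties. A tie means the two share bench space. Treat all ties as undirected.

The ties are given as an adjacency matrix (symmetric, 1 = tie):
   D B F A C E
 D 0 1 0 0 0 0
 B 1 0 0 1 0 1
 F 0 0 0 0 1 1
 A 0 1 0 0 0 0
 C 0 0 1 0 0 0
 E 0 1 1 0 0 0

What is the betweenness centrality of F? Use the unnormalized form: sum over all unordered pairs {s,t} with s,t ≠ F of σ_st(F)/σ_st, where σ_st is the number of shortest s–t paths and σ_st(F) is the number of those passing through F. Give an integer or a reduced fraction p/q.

4

Pairs whose geodesics pass through F — D–C: 1; B–C: 1; A–C: 1; C–E: 1.
All other pairs contribute 0.
Summing the contributions gives betweenness(F) = 4.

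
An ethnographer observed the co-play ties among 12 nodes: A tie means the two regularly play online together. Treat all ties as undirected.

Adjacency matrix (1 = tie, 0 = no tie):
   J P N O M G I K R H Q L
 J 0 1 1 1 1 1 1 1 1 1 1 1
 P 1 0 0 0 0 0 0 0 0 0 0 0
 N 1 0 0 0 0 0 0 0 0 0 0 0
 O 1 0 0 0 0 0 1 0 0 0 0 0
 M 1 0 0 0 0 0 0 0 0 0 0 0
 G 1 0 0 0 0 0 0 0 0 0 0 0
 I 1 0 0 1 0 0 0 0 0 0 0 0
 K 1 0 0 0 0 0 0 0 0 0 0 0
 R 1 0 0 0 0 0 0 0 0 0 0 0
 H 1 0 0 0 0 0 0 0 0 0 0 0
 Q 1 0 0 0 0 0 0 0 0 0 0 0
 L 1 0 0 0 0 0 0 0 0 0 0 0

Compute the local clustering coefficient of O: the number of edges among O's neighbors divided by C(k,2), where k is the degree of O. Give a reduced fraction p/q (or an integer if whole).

O's neighbors: I and J (k = 2).
Possible neighbor pairs: C(2,2) = 1. Edges among them: I–J → e = 1.
Clustering(O) = 1/1.

1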